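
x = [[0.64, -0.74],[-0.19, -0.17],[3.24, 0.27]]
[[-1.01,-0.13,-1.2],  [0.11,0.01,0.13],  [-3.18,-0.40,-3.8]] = x @ [[-1.02,-0.13,-1.22], [0.48,0.06,0.57]]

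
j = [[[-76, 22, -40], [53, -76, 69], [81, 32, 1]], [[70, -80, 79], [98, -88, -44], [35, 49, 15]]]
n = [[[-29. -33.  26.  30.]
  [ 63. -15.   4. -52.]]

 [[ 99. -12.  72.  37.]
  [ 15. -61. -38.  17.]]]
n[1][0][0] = 99.0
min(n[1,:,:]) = -61.0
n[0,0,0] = -29.0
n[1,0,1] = -12.0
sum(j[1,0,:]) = 69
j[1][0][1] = -80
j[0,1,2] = 69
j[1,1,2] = -44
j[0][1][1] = -76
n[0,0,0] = -29.0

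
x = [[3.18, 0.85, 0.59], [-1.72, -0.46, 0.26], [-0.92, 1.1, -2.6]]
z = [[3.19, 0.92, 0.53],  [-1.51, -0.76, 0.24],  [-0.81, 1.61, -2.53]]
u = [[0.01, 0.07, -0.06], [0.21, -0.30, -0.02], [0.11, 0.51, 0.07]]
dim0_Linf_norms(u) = [0.21, 0.51, 0.07]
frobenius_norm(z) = 4.89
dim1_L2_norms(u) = [0.09, 0.37, 0.53]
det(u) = -0.01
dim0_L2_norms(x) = [3.73, 1.46, 2.68]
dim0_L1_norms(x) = [5.82, 2.41, 3.45]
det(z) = -0.41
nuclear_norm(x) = 6.92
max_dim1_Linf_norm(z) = 3.19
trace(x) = 0.12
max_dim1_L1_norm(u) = 0.69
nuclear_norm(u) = 0.90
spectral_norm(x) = 3.97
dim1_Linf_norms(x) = [3.18, 1.72, 2.6]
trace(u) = -0.22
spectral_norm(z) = 3.83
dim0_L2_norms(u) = [0.24, 0.6, 0.09]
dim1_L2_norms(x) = [3.34, 1.8, 2.97]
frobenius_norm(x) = 4.82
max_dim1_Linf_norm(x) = 3.18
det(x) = -2.48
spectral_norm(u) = 0.60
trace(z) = -0.10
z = u + x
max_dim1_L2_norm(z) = 3.36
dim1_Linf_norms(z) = [3.19, 1.51, 2.53]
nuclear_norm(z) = 6.90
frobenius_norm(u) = 0.65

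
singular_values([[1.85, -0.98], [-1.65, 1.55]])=[3.06, 0.41]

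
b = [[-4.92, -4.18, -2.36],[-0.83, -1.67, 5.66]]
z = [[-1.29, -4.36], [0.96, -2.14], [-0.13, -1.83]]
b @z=[[2.64, 34.72],[-1.27, -3.17]]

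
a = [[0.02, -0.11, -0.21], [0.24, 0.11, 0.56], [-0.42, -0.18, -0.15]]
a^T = [[0.02, 0.24, -0.42],[-0.11, 0.11, -0.18],[-0.21, 0.56, -0.15]]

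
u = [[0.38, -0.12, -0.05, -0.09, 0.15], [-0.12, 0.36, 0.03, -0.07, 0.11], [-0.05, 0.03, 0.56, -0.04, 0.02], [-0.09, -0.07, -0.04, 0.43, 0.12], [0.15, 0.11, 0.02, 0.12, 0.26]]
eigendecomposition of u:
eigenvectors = [[0.5,0.33,-0.6,-0.53,0.09],[0.43,-0.30,0.17,0.16,0.82],[0.07,-0.87,-0.09,-0.41,-0.26],[0.37,0.21,0.78,-0.43,-0.19],[-0.65,0.07,0.08,-0.58,0.47]]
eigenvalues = [0.0, 0.6, 0.5, 0.47, 0.42]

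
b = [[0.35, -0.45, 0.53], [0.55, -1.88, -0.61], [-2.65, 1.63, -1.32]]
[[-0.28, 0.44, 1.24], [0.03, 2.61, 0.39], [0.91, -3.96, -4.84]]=b@[[-0.09, 1.39, 0.87], [0.09, -0.75, -0.41], [-0.40, -0.72, 1.41]]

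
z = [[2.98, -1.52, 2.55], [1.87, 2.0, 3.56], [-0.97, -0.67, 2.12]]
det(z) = 32.770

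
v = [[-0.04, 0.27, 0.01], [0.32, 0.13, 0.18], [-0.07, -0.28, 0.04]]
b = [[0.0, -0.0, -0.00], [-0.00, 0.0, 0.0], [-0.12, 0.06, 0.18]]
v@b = [[-0.0,0.00,0.00], [-0.02,0.01,0.03], [-0.00,0.00,0.01]]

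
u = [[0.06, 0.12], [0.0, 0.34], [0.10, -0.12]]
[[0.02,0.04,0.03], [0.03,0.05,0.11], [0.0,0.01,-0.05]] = u@[[0.11, 0.31, -0.16], [0.08, 0.15, 0.32]]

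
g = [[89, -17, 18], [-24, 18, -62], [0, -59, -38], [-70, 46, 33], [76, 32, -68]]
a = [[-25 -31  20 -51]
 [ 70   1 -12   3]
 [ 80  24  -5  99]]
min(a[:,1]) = -31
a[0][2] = 20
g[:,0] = [89, -24, 0, -70, 76]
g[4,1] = 32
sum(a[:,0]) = 125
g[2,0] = 0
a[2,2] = -5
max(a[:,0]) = 80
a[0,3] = -51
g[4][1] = 32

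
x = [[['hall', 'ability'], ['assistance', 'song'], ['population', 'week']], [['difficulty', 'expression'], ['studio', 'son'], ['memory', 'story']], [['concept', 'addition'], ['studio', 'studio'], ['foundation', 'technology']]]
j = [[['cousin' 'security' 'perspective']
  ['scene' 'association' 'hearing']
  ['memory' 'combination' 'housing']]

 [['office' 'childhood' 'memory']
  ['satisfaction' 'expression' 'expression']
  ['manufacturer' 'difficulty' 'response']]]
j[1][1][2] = 'expression'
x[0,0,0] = 'hall'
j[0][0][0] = 'cousin'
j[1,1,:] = ['satisfaction', 'expression', 'expression']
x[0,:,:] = [['hall', 'ability'], ['assistance', 'song'], ['population', 'week']]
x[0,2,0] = 'population'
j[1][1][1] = 'expression'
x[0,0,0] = 'hall'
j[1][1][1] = 'expression'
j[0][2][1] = 'combination'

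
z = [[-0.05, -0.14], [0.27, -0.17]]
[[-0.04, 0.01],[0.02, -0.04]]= z@[[0.2, -0.14], [0.18, -0.01]]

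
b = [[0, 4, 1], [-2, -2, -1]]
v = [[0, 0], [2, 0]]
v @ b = [[0, 0, 0], [0, 8, 2]]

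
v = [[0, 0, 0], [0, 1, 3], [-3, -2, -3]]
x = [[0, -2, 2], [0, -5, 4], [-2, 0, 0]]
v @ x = [[0, 0, 0], [-6, -5, 4], [6, 16, -14]]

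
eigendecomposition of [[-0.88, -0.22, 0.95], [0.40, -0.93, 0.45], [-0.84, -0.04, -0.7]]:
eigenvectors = [[0.67+0.00j, (0.67-0j), -0.01+0.00j], [(0.31-0.3j), (0.31+0.3j), (0.97+0j)], [(0.1+0.59j), (0.1-0.59j), (0.23+0j)]]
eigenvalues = [(-0.84+0.94j), (-0.84-0.94j), (-0.83+0j)]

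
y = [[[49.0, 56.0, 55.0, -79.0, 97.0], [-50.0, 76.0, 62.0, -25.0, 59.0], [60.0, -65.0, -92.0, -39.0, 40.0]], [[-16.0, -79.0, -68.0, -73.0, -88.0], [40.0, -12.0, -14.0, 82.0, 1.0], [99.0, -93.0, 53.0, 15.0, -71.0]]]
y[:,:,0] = [[49.0, -50.0, 60.0], [-16.0, 40.0, 99.0]]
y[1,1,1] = -12.0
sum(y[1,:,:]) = -224.0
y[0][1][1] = 76.0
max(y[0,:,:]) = 97.0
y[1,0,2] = -68.0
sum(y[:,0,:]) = -146.0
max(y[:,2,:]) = 99.0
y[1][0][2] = -68.0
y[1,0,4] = -88.0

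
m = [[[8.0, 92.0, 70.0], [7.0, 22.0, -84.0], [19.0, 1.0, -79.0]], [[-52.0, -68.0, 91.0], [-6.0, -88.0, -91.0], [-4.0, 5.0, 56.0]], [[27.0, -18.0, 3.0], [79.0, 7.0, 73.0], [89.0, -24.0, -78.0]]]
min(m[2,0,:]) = -18.0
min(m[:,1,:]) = -91.0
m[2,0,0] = 27.0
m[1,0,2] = 91.0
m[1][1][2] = -91.0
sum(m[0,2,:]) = -59.0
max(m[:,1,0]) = 79.0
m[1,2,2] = 56.0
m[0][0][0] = 8.0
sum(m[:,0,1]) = 6.0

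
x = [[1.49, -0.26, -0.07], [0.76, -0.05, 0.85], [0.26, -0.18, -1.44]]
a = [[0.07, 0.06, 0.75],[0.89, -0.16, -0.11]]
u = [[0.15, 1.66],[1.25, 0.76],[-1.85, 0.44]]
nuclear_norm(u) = 4.11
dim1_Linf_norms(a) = [0.75, 0.89]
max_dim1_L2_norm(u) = 1.9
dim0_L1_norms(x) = [2.51, 0.49, 2.36]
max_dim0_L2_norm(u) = 2.24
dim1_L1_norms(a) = [0.88, 1.16]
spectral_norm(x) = 1.74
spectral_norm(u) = 2.26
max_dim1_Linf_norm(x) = 1.49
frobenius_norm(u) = 2.92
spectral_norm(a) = 0.91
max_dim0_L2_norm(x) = 1.69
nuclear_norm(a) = 1.67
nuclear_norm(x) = 3.40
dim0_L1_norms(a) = [0.96, 0.22, 0.86]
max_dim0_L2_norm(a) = 0.89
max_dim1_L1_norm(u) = 2.29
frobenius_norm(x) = 2.40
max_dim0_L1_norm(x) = 2.51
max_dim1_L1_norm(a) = 1.16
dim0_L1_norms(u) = [3.25, 2.86]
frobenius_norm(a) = 1.18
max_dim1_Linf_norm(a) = 0.89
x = u @ a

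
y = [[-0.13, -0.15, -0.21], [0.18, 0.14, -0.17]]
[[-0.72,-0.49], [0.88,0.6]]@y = [[0.01,0.04,0.23], [-0.01,-0.05,-0.29]]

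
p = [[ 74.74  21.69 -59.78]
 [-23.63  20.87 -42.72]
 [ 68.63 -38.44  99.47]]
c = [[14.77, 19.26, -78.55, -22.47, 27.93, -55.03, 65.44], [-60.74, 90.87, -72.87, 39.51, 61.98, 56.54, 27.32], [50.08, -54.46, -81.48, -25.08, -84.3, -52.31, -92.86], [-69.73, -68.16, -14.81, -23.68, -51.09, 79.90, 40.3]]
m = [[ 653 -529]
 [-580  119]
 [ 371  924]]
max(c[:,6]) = 65.44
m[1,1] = 119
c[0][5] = -55.03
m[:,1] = [-529, 119, 924]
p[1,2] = -42.72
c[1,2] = -72.87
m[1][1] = 119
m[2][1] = 924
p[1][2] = -42.72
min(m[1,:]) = -580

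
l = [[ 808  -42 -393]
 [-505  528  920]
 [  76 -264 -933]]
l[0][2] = -393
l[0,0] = 808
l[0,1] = -42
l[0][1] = -42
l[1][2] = 920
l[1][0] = -505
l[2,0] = 76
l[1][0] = -505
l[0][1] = -42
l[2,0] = 76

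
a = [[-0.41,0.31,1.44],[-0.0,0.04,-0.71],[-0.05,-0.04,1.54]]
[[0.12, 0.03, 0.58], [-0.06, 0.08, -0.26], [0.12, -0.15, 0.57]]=a @[[-0.00, -0.21, -0.2],[0.02, 0.27, -0.06],[0.08, -0.1, 0.36]]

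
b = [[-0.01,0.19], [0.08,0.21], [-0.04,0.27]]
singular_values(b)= [0.39, 0.09]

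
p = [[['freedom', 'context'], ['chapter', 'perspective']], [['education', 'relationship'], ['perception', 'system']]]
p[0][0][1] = 'context'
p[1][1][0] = 'perception'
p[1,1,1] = 'system'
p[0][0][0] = 'freedom'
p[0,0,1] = 'context'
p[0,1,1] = 'perspective'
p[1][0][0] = 'education'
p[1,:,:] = [['education', 'relationship'], ['perception', 'system']]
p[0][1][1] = 'perspective'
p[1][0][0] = 'education'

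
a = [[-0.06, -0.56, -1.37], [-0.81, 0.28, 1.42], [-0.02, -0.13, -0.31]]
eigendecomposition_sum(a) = [[-0.42, -0.3, -0.4],[-0.21, -0.15, -0.2],[-0.1, -0.07, -0.1]] + [[0.36, -0.26, -0.97],[-0.6, 0.43, 1.63],[0.08, -0.06, -0.22]] + [[-0.00,-0.00,0.0], [0.00,0.00,-0.01], [-0.0,-0.0,0.0]]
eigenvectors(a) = [[0.88,0.51,0.31], [0.44,-0.85,-0.89], [0.21,0.11,0.35]]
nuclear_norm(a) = 2.80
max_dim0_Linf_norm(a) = 1.42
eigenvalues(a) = [-0.67, 0.57, 0.0]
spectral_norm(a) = 2.16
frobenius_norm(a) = 2.25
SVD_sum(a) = [[0.37, -0.39, -1.3], [-0.42, 0.44, 1.48], [0.08, -0.09, -0.29]] + [[-0.43,  -0.17,  -0.07], [-0.39,  -0.16,  -0.06], [-0.1,  -0.04,  -0.02]] + [[-0.00, 0.00, -0.0], [-0.00, 0.00, -0.0], [0.00, -0.00, 0.00]]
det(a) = -0.00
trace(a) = -0.09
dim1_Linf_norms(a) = [1.37, 1.42, 0.31]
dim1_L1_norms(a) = [1.99, 2.51, 0.46]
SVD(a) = [[0.65, 0.72, -0.23], [-0.74, 0.67, -0.01], [0.15, 0.17, 0.97]] @ diag([2.1553179425813314, 0.6426536478390039, 0.0009248276559485934]) @ [[0.26,-0.28,-0.93], [-0.92,-0.37,-0.15], [0.31,-0.89,0.35]]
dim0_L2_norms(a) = [0.81, 0.64, 2.0]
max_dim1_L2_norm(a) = 1.66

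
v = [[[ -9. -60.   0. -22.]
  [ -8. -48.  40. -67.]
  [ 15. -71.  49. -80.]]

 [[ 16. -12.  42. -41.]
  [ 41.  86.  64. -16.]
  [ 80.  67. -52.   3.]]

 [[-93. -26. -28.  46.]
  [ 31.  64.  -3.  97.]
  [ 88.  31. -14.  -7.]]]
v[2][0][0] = -93.0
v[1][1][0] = 41.0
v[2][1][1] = 64.0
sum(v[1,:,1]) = 141.0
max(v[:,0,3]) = 46.0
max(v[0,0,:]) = 0.0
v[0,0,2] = 0.0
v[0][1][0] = -8.0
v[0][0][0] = -9.0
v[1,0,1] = -12.0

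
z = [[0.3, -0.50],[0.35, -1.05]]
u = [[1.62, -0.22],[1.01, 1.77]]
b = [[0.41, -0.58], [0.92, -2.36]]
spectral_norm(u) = 2.21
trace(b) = -1.95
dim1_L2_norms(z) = [0.58, 1.11]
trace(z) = -0.75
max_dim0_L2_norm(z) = 1.16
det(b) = -0.43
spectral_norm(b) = 2.63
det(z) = -0.14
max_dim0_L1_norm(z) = 1.55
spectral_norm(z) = 1.25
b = u @ z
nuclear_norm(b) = 2.79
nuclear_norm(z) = 1.36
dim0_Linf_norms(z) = [0.35, 1.05]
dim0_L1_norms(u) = [2.63, 1.99]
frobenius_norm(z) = 1.25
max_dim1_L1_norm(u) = 2.78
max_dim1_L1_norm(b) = 3.28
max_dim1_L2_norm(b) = 2.53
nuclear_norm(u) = 3.61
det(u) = 3.09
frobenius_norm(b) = 2.63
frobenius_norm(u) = 2.61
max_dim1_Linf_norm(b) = 2.36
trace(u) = 3.39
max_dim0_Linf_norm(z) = 1.05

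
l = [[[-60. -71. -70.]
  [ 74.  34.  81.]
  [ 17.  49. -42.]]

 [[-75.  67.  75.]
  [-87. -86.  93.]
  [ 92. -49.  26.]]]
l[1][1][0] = -87.0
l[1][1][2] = 93.0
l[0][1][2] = 81.0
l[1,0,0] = -75.0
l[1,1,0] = -87.0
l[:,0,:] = [[-60.0, -71.0, -70.0], [-75.0, 67.0, 75.0]]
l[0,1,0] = 74.0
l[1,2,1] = -49.0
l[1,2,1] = -49.0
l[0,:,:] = [[-60.0, -71.0, -70.0], [74.0, 34.0, 81.0], [17.0, 49.0, -42.0]]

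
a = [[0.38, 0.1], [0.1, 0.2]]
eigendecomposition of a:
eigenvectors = [[0.91, -0.41], [0.41, 0.91]]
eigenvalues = [0.42, 0.16]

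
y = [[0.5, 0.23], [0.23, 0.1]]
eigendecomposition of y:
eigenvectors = [[0.91, -0.41], [0.41, 0.91]]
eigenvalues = [0.6, -0.0]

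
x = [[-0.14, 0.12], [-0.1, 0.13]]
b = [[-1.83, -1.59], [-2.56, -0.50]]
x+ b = [[-1.97, -1.47], [-2.66, -0.37]]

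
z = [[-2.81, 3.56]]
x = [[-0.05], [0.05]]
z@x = [[0.32]]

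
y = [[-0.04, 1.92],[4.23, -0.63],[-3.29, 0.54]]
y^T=[[-0.04, 4.23, -3.29], [1.92, -0.63, 0.54]]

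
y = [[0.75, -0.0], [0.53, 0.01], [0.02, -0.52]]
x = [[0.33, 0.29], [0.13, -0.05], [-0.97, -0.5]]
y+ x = [[1.08,0.29], [0.66,-0.04], [-0.95,-1.02]]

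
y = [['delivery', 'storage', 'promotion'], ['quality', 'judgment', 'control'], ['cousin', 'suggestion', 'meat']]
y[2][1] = 'suggestion'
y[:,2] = ['promotion', 'control', 'meat']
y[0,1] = 'storage'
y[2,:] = ['cousin', 'suggestion', 'meat']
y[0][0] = 'delivery'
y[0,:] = ['delivery', 'storage', 'promotion']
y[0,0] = 'delivery'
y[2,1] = 'suggestion'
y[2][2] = 'meat'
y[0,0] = 'delivery'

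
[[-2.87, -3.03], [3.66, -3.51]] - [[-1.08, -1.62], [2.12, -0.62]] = [[-1.79, -1.41], [1.54, -2.89]]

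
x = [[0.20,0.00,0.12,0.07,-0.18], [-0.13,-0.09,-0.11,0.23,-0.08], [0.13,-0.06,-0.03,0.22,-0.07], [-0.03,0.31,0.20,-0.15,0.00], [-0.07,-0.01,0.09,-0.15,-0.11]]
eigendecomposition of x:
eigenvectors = [[(0.11+0j),(-0.37+0j),0.70+0.00j,(0.7-0j),-0.18+0.00j],  [-0.43+0.00j,(-0.13+0j),-0.40+0.29j,-0.40-0.29j,-0.39+0.00j],  [-0.39+0.00j,(0.25+0j),0.35+0.11j,(0.35-0.11j),0.76+0.00j],  [(0.7+0j),(-0.3+0j),(-0.13+0.31j),-0.13-0.31j,0.25+0.00j],  [(0.41+0j),-0.83+0.00j,-0.01-0.11j,-0.01+0.11j,0.41+0.00j]]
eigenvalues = [(-0.45+0j), (-0.23+0j), (0.25+0.08j), (0.25-0.08j), 0j]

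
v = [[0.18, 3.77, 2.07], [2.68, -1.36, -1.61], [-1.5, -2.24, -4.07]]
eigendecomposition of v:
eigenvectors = [[-0.69, -0.59, -0.63], [-0.63, 0.68, 0.64], [0.37, -0.44, 0.45]]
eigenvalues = [2.52, -2.62, -5.14]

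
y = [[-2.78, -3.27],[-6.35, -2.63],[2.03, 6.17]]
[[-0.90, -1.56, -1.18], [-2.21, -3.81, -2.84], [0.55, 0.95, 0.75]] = y @ [[0.36,0.62,0.46], [-0.03,-0.05,-0.03]]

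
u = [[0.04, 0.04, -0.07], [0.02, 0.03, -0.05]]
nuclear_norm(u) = 0.12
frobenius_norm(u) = 0.11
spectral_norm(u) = 0.11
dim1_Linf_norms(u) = [0.07, 0.05]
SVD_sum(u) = [[0.04, 0.04, -0.07], [0.02, 0.03, -0.05]] + [[0.0, -0.00, 0.0], [-0.0, 0.00, -0.0]]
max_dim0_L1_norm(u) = 0.12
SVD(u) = [[-0.83, -0.56], [-0.56, 0.83]] @ diag([0.10888201979591065, 0.006686236995719232]) @ [[-0.41, -0.46, 0.79], [-0.9, 0.33, -0.27]]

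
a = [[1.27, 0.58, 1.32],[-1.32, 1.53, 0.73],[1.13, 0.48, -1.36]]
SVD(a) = [[0.09, -1.0, -0.02], [0.82, 0.06, 0.58], [-0.57, -0.07, 0.82]] @ diag([2.4213581579683847, 1.9172445617146263, 1.4580802314741264]) @ [[-0.67, 0.42, 0.61], [-0.74, -0.27, -0.62], [0.09, 0.86, -0.49]]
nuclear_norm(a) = 5.80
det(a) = -6.77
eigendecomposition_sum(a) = [[(-0.22-0j), (-0.04+0j), 0.58-0.00j], [-0.22-0.00j, -0.04+0.00j, (0.57-0j)], [(0.64+0j), (0.12-0j), (-1.66+0j)]] + [[(0.75+0.36j),(0.31-0.68j),0.37-0.11j], [(-0.55+0.87j),0.79+0.48j,(0.08+0.47j)], [(0.25+0.2j),(0.18-0.22j),(0.15-0.01j)]] + [[(0.75-0.36j), (0.31+0.68j), 0.37+0.11j], [(-0.55-0.87j), 0.79-0.48j, (0.08-0.47j)], [(0.25-0.2j), 0.18+0.22j, (0.15+0.01j)]]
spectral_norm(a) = 2.42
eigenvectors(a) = [[(-0.31+0j), (-0.07-0.61j), (-0.07+0.61j)],[(-0.31+0j), (0.76+0j), 0.76-0.00j],[0.90+0.00j, (0.03-0.23j), (0.03+0.23j)]]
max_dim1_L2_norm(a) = 2.15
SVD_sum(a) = [[-0.14, 0.09, 0.13], [-1.31, 0.83, 1.21], [0.92, -0.59, -0.85]] + [[1.41, 0.52, 1.17], [-0.08, -0.03, -0.07], [0.10, 0.04, 0.08]] + [[-0.00, -0.03, 0.02], [0.08, 0.73, -0.41], [0.11, 1.03, -0.59]]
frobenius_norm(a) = 3.42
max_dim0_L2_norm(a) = 2.15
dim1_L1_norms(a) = [3.17, 3.58, 2.97]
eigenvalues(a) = [(-1.92+0j), (1.68+0.83j), (1.68-0.83j)]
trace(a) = 1.44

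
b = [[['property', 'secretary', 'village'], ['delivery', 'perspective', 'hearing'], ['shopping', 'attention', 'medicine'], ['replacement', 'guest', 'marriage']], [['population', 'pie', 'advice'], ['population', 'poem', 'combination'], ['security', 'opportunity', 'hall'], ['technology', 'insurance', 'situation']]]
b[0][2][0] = 'shopping'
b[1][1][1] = 'poem'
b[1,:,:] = [['population', 'pie', 'advice'], ['population', 'poem', 'combination'], ['security', 'opportunity', 'hall'], ['technology', 'insurance', 'situation']]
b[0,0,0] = 'property'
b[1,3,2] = 'situation'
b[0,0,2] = 'village'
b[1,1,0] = 'population'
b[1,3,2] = 'situation'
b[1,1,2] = 'combination'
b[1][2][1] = 'opportunity'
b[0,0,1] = 'secretary'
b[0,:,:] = [['property', 'secretary', 'village'], ['delivery', 'perspective', 'hearing'], ['shopping', 'attention', 'medicine'], ['replacement', 'guest', 'marriage']]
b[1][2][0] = 'security'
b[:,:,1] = [['secretary', 'perspective', 'attention', 'guest'], ['pie', 'poem', 'opportunity', 'insurance']]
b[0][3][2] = 'marriage'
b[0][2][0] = 'shopping'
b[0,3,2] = 'marriage'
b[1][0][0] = 'population'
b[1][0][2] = 'advice'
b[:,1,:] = [['delivery', 'perspective', 'hearing'], ['population', 'poem', 'combination']]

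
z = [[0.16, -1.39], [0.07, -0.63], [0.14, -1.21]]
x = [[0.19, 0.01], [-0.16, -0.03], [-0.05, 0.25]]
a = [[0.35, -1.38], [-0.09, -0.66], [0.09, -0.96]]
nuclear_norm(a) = 2.07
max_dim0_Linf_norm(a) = 1.38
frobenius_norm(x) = 0.36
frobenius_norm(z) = 1.96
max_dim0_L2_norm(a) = 1.81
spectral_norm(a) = 1.83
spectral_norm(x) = 0.26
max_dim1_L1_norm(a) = 1.73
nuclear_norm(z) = 1.96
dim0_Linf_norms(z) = [0.16, 1.39]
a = z + x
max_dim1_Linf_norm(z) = 1.39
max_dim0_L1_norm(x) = 0.4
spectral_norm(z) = 1.96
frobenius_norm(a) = 1.84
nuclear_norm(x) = 0.50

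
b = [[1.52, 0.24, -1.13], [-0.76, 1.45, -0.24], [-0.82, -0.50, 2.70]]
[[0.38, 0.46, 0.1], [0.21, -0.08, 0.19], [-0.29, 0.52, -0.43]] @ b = [[0.15, 0.71, -0.27], [0.22, -0.16, 0.29], [-0.48, 0.90, -0.96]]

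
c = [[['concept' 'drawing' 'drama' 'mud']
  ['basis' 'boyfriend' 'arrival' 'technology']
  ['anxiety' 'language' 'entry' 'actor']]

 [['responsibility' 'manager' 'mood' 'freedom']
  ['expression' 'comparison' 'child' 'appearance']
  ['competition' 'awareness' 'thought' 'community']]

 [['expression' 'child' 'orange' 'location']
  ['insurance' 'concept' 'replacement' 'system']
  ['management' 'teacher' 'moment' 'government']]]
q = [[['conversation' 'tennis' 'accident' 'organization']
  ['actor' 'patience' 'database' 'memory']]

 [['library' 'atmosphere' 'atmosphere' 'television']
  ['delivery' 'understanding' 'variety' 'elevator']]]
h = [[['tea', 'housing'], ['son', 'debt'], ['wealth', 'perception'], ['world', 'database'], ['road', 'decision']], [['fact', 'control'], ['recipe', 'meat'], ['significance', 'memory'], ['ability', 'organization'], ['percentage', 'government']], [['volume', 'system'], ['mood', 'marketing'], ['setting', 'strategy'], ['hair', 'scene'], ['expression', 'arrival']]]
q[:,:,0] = [['conversation', 'actor'], ['library', 'delivery']]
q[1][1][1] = 'understanding'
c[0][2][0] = 'anxiety'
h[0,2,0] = 'wealth'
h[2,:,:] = [['volume', 'system'], ['mood', 'marketing'], ['setting', 'strategy'], ['hair', 'scene'], ['expression', 'arrival']]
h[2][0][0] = 'volume'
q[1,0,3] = 'television'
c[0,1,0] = 'basis'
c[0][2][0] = 'anxiety'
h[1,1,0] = 'recipe'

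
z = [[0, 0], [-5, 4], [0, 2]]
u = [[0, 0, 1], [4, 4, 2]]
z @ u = [[0, 0, 0], [16, 16, 3], [8, 8, 4]]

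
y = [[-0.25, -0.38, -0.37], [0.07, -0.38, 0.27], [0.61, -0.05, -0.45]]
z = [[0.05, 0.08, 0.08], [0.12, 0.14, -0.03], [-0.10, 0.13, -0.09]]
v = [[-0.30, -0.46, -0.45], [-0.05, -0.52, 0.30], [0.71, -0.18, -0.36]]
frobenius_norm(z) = 0.29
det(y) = -0.21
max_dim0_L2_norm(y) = 0.66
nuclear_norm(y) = 1.81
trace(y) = -1.08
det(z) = 0.00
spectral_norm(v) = 0.82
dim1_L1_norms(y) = [1.0, 0.72, 1.11]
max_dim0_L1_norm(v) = 1.16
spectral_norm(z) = 0.22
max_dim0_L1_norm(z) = 0.35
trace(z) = 0.10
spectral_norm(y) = 0.77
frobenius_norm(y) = 1.07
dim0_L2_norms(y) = [0.66, 0.54, 0.64]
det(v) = -0.33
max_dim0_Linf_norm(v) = 0.71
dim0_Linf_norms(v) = [0.71, 0.52, 0.45]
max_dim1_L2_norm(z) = 0.19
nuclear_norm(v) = 2.11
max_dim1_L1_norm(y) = 1.11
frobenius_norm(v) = 1.24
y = z + v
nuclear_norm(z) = 0.47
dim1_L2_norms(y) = [0.59, 0.47, 0.76]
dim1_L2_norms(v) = [0.71, 0.6, 0.82]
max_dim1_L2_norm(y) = 0.76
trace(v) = -1.18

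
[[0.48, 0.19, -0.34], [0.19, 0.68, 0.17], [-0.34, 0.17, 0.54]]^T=[[0.48, 0.19, -0.34],[0.19, 0.68, 0.17],[-0.34, 0.17, 0.54]]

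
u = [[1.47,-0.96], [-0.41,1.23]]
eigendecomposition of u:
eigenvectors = [[0.88, 0.78], [-0.48, 0.62]]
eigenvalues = [1.99, 0.71]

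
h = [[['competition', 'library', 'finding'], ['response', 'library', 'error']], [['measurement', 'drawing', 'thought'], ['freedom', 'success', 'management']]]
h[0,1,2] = 'error'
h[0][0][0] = 'competition'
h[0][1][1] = 'library'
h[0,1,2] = 'error'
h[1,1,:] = ['freedom', 'success', 'management']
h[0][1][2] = 'error'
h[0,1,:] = ['response', 'library', 'error']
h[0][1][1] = 'library'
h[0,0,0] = 'competition'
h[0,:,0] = ['competition', 'response']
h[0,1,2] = 'error'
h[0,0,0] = 'competition'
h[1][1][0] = 'freedom'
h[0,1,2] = 'error'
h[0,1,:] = ['response', 'library', 'error']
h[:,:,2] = [['finding', 'error'], ['thought', 'management']]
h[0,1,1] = 'library'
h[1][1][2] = 'management'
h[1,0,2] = 'thought'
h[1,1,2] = 'management'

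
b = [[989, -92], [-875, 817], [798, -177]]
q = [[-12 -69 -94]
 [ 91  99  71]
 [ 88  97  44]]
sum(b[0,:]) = 897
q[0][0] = -12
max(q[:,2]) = 71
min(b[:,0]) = -875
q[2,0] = 88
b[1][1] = 817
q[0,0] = -12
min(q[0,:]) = -94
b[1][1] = 817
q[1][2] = 71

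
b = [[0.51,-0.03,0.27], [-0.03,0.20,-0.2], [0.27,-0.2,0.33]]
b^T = [[0.51, -0.03, 0.27], [-0.03, 0.20, -0.20], [0.27, -0.2, 0.33]]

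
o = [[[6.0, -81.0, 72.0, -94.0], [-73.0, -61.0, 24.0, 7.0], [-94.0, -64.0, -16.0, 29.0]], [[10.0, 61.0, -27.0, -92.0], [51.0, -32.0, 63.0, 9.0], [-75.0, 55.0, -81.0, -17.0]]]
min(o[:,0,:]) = -94.0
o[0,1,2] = 24.0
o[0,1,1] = -61.0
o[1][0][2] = -27.0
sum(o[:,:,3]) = -158.0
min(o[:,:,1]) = -81.0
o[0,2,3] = 29.0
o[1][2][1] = 55.0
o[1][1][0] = 51.0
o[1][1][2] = 63.0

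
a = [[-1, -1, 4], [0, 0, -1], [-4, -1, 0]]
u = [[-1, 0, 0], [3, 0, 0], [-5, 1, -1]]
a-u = [[0, -1, 4], [-3, 0, -1], [1, -2, 1]]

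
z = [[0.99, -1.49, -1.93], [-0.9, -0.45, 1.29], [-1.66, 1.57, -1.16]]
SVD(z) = [[-0.81,0.35,0.46], [0.29,-0.44,0.85], [0.5,0.83,0.25]] @ diag([2.9964031689409705, 2.4896251955222084, 0.9955573489164302]) @ [[-0.64, 0.62, 0.46], [-0.25, 0.39, -0.89], [-0.73, -0.68, -0.09]]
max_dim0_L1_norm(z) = 4.38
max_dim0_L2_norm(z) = 2.6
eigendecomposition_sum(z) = [[1.58, -1.24, -1.15], [-0.79, 0.62, 0.58], [-0.95, 0.75, 0.69]] + [[-0.38,-0.58,-0.14], [-0.40,-0.62,-0.16], [-0.08,-0.12,-0.03]] + [[-0.22, 0.33, -0.64], [0.30, -0.45, 0.87], [-0.62, 0.95, -1.82]]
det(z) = 7.43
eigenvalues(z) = [2.9, -1.03, -2.49]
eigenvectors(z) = [[-0.79, 0.67, 0.3], [0.39, 0.72, -0.41], [0.47, 0.15, 0.86]]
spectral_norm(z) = 3.00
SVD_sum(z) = [[1.55, -1.52, -1.11], [-0.56, 0.55, 0.40], [-0.96, 0.94, 0.69]] + [[-0.22, 0.34, -0.78], [0.28, -0.42, 0.96], [-0.52, 0.80, -1.82]] + [[-0.34, -0.31, -0.04], [-0.62, -0.57, -0.08], [-0.18, -0.17, -0.02]]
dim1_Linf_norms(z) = [1.93, 1.29, 1.66]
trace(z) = -0.62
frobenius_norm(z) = 4.02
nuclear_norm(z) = 6.48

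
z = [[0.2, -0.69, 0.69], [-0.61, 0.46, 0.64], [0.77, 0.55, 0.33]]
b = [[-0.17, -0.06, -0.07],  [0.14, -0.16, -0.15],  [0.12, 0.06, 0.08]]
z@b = [[-0.05,  0.14,  0.14],[0.24,  0.0,  0.02],[-0.01,  -0.11,  -0.11]]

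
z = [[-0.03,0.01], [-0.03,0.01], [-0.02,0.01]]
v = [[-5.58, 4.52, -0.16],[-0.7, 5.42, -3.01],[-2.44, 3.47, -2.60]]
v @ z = [[0.04, -0.01], [-0.08, 0.02], [0.02, -0.02]]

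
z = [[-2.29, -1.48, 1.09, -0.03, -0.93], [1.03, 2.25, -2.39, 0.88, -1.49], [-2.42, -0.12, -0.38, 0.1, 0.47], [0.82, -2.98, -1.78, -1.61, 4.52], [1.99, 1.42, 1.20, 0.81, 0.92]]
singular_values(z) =[6.32, 4.78, 3.14, 1.57, 0.39]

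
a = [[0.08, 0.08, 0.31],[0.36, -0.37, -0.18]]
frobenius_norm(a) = 0.64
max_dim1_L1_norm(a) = 0.91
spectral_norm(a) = 0.56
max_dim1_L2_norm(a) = 0.55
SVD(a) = [[-0.27, 0.96], [0.96, 0.27]] @ diag([0.5607876778622303, 0.3054786086747932]) @ [[0.58, -0.67, -0.46], [0.57, -0.07, 0.82]]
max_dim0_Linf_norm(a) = 0.37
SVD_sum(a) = [[-0.09,  0.1,  0.07],[0.31,  -0.36,  -0.25]] + [[0.17, -0.02, 0.24], [0.05, -0.01, 0.07]]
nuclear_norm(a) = 0.87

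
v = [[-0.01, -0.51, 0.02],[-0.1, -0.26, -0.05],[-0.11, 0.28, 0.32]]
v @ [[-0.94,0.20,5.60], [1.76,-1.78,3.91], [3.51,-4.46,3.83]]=[[-0.82, 0.82, -1.97],[-0.54, 0.67, -1.77],[1.72, -1.95, 1.7]]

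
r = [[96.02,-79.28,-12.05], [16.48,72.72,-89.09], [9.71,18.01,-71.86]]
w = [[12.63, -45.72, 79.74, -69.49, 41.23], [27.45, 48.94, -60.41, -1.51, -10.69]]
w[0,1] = -45.72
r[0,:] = [96.02, -79.28, -12.05]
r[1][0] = 16.48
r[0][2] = -12.05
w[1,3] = -1.51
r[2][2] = -71.86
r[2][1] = 18.01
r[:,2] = [-12.05, -89.09, -71.86]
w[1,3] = -1.51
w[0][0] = 12.63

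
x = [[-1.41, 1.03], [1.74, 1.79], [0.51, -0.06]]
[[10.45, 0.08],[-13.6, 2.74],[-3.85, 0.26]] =x @ [[-7.58,0.62],[-0.23,0.93]]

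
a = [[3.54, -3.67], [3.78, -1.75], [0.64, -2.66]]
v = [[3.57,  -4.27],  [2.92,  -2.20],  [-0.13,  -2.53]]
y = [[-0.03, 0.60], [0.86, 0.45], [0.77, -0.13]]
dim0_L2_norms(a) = [5.22, 4.86]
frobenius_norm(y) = 1.38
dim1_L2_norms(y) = [0.6, 0.97, 0.78]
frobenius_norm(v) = 7.12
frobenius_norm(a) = 7.13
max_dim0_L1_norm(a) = 8.08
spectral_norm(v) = 6.86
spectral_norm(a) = 6.84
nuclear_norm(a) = 8.85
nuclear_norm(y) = 1.89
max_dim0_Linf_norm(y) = 0.86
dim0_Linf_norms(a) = [3.78, 3.67]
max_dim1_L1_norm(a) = 7.21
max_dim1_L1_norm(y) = 1.31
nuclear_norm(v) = 8.77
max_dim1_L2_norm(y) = 0.97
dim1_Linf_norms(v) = [4.27, 2.92, 2.53]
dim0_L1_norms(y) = [1.66, 1.18]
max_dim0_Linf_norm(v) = 4.27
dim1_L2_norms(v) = [5.57, 3.66, 2.53]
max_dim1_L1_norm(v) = 7.84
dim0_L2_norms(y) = [1.15, 0.76]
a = y + v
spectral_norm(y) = 1.19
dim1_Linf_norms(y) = [0.6, 0.86, 0.77]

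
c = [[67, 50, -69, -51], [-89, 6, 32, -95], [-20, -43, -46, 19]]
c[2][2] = -46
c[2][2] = -46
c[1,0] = -89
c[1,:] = [-89, 6, 32, -95]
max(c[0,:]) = 67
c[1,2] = 32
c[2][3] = 19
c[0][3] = -51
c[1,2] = 32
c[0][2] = -69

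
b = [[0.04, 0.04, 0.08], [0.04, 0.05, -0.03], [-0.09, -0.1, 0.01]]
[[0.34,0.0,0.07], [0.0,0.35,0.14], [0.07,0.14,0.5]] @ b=[[0.01, 0.01, 0.03], [0.00, 0.0, -0.01], [-0.04, -0.04, 0.01]]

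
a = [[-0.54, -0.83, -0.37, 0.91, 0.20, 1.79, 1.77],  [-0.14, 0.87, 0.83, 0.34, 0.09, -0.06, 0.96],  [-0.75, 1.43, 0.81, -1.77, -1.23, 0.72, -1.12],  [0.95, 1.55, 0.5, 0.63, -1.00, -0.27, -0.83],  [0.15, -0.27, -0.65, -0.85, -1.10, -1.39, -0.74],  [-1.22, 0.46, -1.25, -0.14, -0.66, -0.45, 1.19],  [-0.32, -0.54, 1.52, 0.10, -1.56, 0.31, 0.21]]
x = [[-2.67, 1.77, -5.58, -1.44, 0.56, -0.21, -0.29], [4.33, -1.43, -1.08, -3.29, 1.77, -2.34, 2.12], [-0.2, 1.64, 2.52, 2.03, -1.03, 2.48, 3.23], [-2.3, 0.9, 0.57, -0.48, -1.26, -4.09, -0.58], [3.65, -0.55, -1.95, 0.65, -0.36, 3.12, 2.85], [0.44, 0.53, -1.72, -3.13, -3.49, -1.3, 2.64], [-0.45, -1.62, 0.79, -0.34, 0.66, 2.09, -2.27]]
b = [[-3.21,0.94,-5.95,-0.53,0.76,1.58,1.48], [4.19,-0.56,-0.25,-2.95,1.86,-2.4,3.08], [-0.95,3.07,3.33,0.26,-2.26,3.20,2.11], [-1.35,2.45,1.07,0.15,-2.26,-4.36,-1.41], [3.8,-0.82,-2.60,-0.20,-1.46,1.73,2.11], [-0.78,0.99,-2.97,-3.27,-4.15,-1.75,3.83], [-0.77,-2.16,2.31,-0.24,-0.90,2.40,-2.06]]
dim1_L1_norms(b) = [14.45, 15.29, 15.18, 13.05, 12.72, 17.74, 10.84]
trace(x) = -5.99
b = a + x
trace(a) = 0.43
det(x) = -3727.93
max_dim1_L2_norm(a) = 3.11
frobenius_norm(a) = 6.46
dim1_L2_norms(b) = [7.22, 6.73, 6.43, 5.92, 5.61, 7.49, 4.63]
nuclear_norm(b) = 39.42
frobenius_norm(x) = 15.15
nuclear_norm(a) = 15.17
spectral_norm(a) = 4.10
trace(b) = -5.56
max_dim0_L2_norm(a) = 2.83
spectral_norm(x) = 8.44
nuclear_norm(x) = 34.20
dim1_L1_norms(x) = [12.52, 16.36, 13.13, 10.18, 13.13, 13.25, 8.22]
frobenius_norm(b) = 16.82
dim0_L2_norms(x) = [6.7, 3.45, 6.81, 5.25, 4.34, 6.65, 5.97]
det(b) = 29685.69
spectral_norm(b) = 9.79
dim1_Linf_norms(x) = [5.58, 4.33, 3.23, 4.09, 3.65, 3.49, 2.27]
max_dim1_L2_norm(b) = 7.49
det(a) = -48.65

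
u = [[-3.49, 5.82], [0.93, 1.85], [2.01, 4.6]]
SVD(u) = [[-0.83, 0.56], [-0.21, -0.33], [-0.52, -0.76]] @ diag([7.77611801407619, 3.882265914534935]) @ [[0.21,-0.98], [-0.98,-0.21]]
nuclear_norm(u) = 11.66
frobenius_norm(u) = 8.69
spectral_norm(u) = 7.78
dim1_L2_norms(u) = [6.79, 2.07, 5.02]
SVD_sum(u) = [[-1.35, 6.28], [-0.34, 1.58], [-0.86, 3.98]] + [[-2.14, -0.46], [1.27, 0.27], [2.87, 0.62]]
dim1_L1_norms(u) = [9.31, 2.78, 6.61]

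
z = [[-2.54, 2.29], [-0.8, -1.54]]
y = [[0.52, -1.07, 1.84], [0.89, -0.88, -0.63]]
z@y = [[0.72, 0.70, -6.12], [-1.79, 2.21, -0.5]]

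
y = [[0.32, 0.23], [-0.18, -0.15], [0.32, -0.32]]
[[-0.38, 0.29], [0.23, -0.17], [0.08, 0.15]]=y @ [[-0.59, 0.72],[-0.85, 0.26]]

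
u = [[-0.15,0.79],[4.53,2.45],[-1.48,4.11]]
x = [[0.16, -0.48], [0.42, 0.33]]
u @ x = [[0.31, 0.33], [1.75, -1.37], [1.49, 2.07]]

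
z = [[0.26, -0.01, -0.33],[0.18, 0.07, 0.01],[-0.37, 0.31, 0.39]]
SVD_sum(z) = [[0.25, -0.14, -0.27], [0.05, -0.03, -0.06], [-0.39, 0.21, 0.42]] + [[0.06, 0.10, 0.00],[0.07, 0.13, 0.0],[0.05, 0.08, 0.00]] + [[-0.05, 0.03, -0.06], [0.05, -0.03, 0.07], [-0.02, 0.01, -0.03]]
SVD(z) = [[-0.54, -0.54, 0.64], [-0.11, -0.71, -0.69], [0.83, -0.45, 0.32]] @ diag([0.7336140429648776, 0.21028656138940377, 0.12918977538391724]) @ [[-0.64, 0.35, 0.68], [-0.49, -0.87, -0.01], [-0.59, 0.34, -0.73]]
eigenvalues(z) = [-0.14, 0.63, 0.23]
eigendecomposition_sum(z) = [[-0.05, 0.05, -0.03], [0.05, -0.04, 0.03], [-0.07, 0.06, -0.04]] + [[0.27, -0.21, -0.37], [0.08, -0.06, -0.11], [-0.31, 0.24, 0.43]] + [[0.04,0.15,0.08], [0.05,0.18,0.09], [0.0,0.01,0.01]]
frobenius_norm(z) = 0.77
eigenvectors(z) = [[0.54, -0.65, 0.65], [-0.5, -0.19, 0.76], [0.67, 0.74, 0.04]]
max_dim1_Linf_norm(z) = 0.39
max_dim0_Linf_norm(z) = 0.39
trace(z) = 0.72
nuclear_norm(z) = 1.07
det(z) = -0.02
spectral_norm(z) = 0.73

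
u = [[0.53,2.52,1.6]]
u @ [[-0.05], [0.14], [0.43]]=[[1.01]]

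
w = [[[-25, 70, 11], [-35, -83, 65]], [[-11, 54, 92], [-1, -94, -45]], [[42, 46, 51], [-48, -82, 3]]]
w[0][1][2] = 65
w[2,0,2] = 51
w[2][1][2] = 3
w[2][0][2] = 51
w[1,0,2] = 92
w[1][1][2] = -45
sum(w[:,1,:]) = -320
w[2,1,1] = -82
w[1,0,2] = 92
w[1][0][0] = -11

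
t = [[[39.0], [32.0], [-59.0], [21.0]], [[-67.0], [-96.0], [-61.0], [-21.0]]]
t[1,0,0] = -67.0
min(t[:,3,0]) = -21.0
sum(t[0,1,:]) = 32.0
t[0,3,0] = 21.0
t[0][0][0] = 39.0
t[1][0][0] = -67.0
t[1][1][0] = -96.0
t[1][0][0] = -67.0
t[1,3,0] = -21.0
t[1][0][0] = -67.0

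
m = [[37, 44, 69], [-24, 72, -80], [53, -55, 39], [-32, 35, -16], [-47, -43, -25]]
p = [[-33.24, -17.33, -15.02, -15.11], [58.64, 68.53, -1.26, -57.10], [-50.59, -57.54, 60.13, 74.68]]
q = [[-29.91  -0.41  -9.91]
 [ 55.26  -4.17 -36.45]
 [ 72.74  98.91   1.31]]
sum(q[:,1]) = 94.33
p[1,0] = 58.64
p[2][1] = -57.54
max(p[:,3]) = 74.68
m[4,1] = -43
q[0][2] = -9.91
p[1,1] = 68.53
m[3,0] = -32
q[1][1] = -4.17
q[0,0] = -29.91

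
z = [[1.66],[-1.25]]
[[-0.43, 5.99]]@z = [[-8.2]]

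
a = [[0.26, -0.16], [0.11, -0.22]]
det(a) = -0.04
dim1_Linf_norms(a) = [0.26, 0.22]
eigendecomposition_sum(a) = [[0.24,-0.09], [0.06,-0.02]] + [[0.02, -0.07], [0.05, -0.20]]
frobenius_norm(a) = 0.39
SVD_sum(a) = [[0.22, -0.21], [0.17, -0.16]] + [[0.04, 0.05], [-0.06, -0.06]]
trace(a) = 0.04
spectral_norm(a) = 0.38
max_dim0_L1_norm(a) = 0.38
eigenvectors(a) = [[0.97, 0.34], [0.24, 0.94]]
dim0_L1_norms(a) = [0.37, 0.38]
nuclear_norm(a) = 0.48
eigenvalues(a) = [0.22, -0.18]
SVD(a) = [[-0.79, -0.61], [-0.61, 0.79]] @ diag([0.3777720108798349, 0.10482512960071126]) @ [[-0.72,0.69],  [-0.69,-0.72]]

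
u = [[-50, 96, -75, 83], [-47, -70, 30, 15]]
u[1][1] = -70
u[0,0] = -50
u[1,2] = 30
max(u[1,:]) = 30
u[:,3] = [83, 15]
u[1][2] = 30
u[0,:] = [-50, 96, -75, 83]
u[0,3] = 83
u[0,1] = 96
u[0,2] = -75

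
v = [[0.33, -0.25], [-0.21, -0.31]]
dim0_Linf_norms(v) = [0.33, 0.31]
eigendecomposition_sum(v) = [[0.37, -0.13],[-0.11, 0.04]] + [[-0.04, -0.12],[-0.1, -0.35]]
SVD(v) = [[0.97, 0.24], [0.24, -0.97]] @ diag([0.4164418896797585, 0.37172053012976275]) @ [[0.65, -0.76], [0.76, 0.65]]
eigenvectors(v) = [[0.96, 0.33],[-0.28, 0.94]]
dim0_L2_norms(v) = [0.39, 0.4]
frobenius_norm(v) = 0.56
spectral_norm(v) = 0.42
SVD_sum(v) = [[0.26, -0.31], [0.06, -0.08]] + [[0.07, 0.06], [-0.27, -0.23]]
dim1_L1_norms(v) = [0.58, 0.52]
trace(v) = 0.02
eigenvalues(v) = [0.4, -0.38]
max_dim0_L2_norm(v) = 0.4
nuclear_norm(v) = 0.79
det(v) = -0.15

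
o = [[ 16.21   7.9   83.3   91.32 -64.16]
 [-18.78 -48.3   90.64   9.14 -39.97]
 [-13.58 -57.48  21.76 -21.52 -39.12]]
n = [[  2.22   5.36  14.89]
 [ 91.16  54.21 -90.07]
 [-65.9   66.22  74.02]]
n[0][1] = 5.36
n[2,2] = 74.02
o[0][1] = 7.9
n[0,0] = 2.22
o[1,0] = -18.78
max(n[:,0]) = 91.16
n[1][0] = 91.16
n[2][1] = 66.22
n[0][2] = 14.89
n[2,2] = 74.02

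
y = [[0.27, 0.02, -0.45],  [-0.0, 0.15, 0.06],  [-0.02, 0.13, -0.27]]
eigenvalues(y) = [-0.3, 0.29, 0.17]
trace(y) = 0.15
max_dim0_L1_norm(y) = 0.78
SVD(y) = [[-0.9, -0.31, 0.31], [0.07, 0.60, 0.80], [-0.43, 0.73, -0.52]] @ diag([0.5787782425696147, 0.2062303993566378, 0.12076741410343211]) @ [[-0.40, -0.11, 0.91], [-0.48, 0.87, -0.11], [0.78, 0.48, 0.41]]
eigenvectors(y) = [[0.62, 1.00, -0.66], [-0.10, -0.02, -0.73], [0.78, -0.04, -0.19]]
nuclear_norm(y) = 0.91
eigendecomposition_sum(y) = [[-0.01, 0.06, -0.22], [0.0, -0.01, 0.04], [-0.01, 0.08, -0.28]] + [[0.27, -0.19, -0.24], [-0.00, 0.0, 0.00], [-0.01, 0.01, 0.01]] + [[0.00, 0.14, 0.02],[0.00, 0.16, 0.02],[0.00, 0.04, 0.0]]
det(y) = -0.01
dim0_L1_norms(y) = [0.29, 0.3, 0.78]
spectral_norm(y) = 0.58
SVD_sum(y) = [[0.21, 0.06, -0.47], [-0.02, -0.00, 0.03], [0.10, 0.03, -0.23]] + [[0.03, -0.06, 0.01], [-0.06, 0.11, -0.01], [-0.07, 0.13, -0.02]] + [[0.03, 0.02, 0.02], [0.07, 0.05, 0.04], [-0.05, -0.03, -0.03]]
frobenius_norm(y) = 0.63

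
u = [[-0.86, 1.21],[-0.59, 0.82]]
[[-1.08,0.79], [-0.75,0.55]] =u @ [[1.43, -1.61],[0.12, -0.49]]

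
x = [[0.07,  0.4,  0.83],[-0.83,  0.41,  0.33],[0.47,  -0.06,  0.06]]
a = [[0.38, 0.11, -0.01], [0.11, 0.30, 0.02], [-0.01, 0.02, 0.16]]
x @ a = [[0.06, 0.14, 0.14], [-0.27, 0.04, 0.07], [0.17, 0.03, 0.0]]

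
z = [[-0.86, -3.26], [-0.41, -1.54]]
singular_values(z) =[3.73, 0.0]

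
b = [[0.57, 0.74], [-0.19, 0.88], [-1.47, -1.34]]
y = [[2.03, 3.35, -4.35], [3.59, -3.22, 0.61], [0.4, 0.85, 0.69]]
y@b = [[6.92, 10.28],[1.76, -0.99],[-0.95, 0.12]]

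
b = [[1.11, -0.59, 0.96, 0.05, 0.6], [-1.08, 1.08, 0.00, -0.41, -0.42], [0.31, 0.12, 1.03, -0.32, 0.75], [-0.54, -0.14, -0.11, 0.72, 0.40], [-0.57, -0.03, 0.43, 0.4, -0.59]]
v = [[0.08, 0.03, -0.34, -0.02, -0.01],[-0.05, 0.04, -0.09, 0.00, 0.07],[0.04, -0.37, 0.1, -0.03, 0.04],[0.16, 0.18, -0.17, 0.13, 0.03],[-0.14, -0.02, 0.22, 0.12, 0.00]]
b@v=[[0.08, -0.35, -0.10, 0.03, -0.01], [-0.15, -0.05, 0.25, -0.08, 0.07], [-0.1, -0.44, 0.21, 0.01, 0.04], [0.02, 0.14, 0.15, 0.16, 0.01], [0.12, -0.09, 0.04, -0.02, 0.03]]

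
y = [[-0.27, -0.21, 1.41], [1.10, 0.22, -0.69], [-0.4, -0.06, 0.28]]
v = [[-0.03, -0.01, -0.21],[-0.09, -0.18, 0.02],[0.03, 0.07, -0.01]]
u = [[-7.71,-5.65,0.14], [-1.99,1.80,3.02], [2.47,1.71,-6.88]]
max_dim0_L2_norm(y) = 1.59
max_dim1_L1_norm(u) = 13.5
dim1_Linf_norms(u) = [7.71, 3.02, 6.88]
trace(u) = -12.79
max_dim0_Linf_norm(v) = 0.21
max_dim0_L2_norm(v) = 0.21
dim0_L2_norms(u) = [8.34, 6.17, 7.51]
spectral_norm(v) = 0.22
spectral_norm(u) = 10.54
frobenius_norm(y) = 2.02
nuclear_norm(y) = 2.67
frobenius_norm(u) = 12.81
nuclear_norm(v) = 0.43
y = v @ u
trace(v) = -0.22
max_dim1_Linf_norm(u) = 7.71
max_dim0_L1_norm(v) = 0.26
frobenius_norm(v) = 0.30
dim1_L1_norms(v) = [0.25, 0.29, 0.11]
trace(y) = 0.23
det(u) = 169.41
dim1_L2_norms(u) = [9.56, 4.04, 7.51]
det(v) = 0.00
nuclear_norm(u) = 19.76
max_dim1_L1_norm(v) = 0.29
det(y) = 0.03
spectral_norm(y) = 1.86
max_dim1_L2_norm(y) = 1.45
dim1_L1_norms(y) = [1.89, 2.01, 0.74]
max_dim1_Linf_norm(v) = 0.21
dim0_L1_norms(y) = [1.77, 0.49, 2.38]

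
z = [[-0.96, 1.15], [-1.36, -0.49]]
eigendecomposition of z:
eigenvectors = [[-0.13+0.66j, (-0.13-0.66j)], [(-0.74+0j), (-0.74-0j)]]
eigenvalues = [(-0.73+1.23j), (-0.73-1.23j)]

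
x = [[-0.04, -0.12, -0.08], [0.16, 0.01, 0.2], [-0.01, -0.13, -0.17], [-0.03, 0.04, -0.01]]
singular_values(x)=[0.33, 0.16, 0.05]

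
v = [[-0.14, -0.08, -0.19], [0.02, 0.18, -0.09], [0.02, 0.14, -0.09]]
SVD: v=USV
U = [[0.26,-0.97,-0.04],[0.74,0.22,-0.64],[0.62,0.13,0.77]]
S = [0.26, 0.25, 0.01]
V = [[-0.03, 0.76, -0.65], [0.57, 0.55, 0.61], [0.82, -0.35, -0.45]]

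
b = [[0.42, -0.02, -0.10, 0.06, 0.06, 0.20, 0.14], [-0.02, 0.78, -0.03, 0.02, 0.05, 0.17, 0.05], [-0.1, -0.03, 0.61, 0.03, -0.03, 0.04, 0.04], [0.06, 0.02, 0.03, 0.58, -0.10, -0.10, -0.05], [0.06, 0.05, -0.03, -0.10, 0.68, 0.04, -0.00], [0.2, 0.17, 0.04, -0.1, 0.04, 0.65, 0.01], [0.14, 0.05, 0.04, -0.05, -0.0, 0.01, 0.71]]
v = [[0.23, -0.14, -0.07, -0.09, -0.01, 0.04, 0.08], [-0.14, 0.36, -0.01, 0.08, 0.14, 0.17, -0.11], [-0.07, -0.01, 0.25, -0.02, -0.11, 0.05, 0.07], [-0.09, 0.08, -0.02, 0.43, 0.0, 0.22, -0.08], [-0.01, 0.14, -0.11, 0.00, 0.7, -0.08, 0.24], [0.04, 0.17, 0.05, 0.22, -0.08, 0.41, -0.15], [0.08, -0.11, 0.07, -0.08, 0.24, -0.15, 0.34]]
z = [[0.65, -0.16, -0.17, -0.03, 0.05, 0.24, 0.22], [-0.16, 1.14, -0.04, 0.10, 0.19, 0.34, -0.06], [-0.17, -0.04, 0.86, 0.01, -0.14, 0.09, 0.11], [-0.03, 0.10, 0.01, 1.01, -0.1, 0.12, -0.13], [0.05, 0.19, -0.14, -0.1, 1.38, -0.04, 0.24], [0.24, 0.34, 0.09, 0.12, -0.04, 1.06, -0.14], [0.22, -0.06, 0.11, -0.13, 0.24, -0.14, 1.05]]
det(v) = -0.00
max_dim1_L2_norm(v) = 0.77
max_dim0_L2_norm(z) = 1.43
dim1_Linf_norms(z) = [0.65, 1.14, 0.86, 1.01, 1.38, 1.06, 1.05]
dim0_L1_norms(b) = [1.0, 1.12, 0.88, 0.94, 0.96, 1.21, 1.0]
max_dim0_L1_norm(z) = 2.14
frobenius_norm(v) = 1.32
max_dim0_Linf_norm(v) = 0.7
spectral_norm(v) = 0.91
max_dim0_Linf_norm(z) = 1.38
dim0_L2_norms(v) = [0.31, 0.47, 0.3, 0.5, 0.77, 0.53, 0.47]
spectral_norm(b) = 0.98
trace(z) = 7.15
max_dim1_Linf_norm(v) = 0.7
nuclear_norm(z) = 7.15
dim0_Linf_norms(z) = [0.65, 1.14, 0.86, 1.01, 1.38, 1.06, 1.05]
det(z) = 0.48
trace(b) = 4.43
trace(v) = 2.72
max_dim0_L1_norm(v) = 1.28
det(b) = 0.02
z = b + v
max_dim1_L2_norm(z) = 1.43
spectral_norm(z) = 1.61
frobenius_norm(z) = 2.93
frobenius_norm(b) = 1.78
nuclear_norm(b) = 4.43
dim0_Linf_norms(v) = [0.23, 0.36, 0.25, 0.43, 0.7, 0.41, 0.34]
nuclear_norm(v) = 2.72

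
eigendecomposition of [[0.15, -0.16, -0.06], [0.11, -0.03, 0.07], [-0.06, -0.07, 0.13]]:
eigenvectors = [[0.30+0.54j,(0.3-0.54j),(-0.67+0j)], [(0.66+0j),(0.66-0j),-0.10+0.00j], [0.07+0.42j,0.07-0.42j,(0.74+0j)]]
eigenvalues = [(0.03+0.14j), (0.03-0.14j), (0.19+0j)]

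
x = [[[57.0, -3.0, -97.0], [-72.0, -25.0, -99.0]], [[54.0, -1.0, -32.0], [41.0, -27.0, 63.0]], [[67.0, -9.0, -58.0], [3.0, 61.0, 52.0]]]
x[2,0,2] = -58.0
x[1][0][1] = -1.0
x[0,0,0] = 57.0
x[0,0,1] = -3.0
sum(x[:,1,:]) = -3.0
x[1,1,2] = 63.0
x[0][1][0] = -72.0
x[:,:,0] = [[57.0, -72.0], [54.0, 41.0], [67.0, 3.0]]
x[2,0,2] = -58.0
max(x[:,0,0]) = 67.0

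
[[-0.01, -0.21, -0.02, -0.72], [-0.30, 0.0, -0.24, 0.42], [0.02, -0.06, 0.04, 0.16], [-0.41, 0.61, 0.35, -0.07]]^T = [[-0.01, -0.30, 0.02, -0.41],  [-0.21, 0.00, -0.06, 0.61],  [-0.02, -0.24, 0.04, 0.35],  [-0.72, 0.42, 0.16, -0.07]]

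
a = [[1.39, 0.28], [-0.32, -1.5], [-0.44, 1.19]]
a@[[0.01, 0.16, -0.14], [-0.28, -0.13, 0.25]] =[[-0.06, 0.19, -0.12], [0.42, 0.14, -0.33], [-0.34, -0.23, 0.36]]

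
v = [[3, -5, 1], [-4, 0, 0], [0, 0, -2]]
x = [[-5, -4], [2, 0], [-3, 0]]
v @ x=[[-28, -12], [20, 16], [6, 0]]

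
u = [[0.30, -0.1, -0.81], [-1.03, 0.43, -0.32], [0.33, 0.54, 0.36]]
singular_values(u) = [1.19, 0.95, 0.56]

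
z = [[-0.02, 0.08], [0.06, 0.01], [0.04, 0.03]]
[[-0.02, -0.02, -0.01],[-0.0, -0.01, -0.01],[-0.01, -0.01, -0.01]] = z @ [[0.03, -0.09, -0.07], [-0.21, -0.31, -0.16]]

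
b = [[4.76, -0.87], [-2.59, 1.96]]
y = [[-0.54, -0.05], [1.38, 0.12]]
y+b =[[4.22, -0.92], [-1.21, 2.08]]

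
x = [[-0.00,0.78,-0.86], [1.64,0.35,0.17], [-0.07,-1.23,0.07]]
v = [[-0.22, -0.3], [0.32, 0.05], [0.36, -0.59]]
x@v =[[-0.06, 0.55], [-0.19, -0.57], [-0.35, -0.08]]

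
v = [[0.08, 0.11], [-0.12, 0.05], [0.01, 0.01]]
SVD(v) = [[-0.77, -0.63], [0.63, -0.78], [-0.09, -0.05]] @ diag([0.14847557730266023, 0.11642595477230057]) @ [[-0.93, -0.37], [0.37, -0.93]]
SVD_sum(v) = [[0.11, 0.04], [-0.09, -0.03], [0.01, 0.0]] + [[-0.03, 0.07], [-0.03, 0.08], [-0.0, 0.01]]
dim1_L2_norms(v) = [0.14, 0.13, 0.01]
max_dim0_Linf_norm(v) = 0.12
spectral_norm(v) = 0.15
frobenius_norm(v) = 0.19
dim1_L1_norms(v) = [0.19, 0.17, 0.02]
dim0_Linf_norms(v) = [0.12, 0.11]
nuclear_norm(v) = 0.26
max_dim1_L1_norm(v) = 0.19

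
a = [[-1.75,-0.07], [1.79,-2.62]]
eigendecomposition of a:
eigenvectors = [[0.36, 0.1], [0.93, 0.99]]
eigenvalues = [-1.93, -2.44]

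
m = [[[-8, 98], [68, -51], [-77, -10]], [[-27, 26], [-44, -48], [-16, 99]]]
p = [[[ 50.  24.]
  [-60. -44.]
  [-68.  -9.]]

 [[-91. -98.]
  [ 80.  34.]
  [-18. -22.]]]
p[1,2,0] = -18.0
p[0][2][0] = -68.0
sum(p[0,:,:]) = -107.0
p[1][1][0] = 80.0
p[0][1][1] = -44.0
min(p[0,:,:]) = -68.0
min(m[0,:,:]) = -77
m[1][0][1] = 26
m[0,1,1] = -51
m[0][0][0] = -8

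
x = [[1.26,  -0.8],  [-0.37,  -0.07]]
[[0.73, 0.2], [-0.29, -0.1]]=x @ [[0.74, 0.25], [0.25, 0.14]]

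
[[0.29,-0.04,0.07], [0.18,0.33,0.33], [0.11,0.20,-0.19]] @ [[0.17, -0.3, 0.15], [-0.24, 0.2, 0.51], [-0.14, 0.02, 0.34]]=[[0.05, -0.09, 0.05], [-0.09, 0.02, 0.31], [-0.00, 0.00, 0.05]]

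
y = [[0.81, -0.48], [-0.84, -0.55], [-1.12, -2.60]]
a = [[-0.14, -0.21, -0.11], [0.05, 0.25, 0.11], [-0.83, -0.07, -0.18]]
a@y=[[0.19,0.47], [-0.29,-0.45], [-0.41,0.9]]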